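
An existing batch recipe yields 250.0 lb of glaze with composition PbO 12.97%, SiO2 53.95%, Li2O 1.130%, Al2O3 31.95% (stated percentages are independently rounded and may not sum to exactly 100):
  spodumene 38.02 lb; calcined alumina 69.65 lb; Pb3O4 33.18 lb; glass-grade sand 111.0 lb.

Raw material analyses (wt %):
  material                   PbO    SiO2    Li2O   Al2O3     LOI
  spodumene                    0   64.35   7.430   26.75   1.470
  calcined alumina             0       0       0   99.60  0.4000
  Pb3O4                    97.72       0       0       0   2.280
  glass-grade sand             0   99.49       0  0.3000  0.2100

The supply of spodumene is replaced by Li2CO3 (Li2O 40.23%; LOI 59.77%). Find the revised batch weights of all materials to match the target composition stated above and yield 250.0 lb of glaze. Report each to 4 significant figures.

Full float precision is maintained at every stage; the intermediate values are printed rounded to four significant figures within the worked lines — a single rounding yields every reported number — derived quantities (four oxide percentages, glass mass, totals, LOI, the yield) are computed from the weighed amounts for 250.0 lb of glass in full float precision, exactly as printed in either problem or answer.
Oxide-by-oxide targets in 250.0 lb glaze:
  PbO: 12.97% × 250.0 = 32.42 lb
  SiO2: 53.95% × 250.0 = 134.9 lb
  Li2O: 1.130% × 250.0 = 2.825 lb
  Al2O3: 31.95% × 250.0 = 79.88 lb
Verifying the oxide balance on the weights just shown, on the stated basis (summed amounts equal target values up to rounding of the answer):
  PbO: 33.18·0.9772 = 32.42 lb (target 32.42 lb)
  SiO2: 135.6·0.9949 = 134.9 lb (target 134.9 lb)
  Li2O: 7.022·0.4023 = 2.825 lb (target 2.825 lb)
  Al2O3: 79.79·0.9960 + 135.6·0.003000 = 79.88 lb (target 79.88 lb)
Glass-mass closure: net batch after ignition = 250.0 lb (the Σ of target masses is 250.0 lb; the stated basis being 250.0 lb — differing by rounding only).
Whole-batch sum: Σ batch = 255.6 lb; LOI removed, Σ of batch·LOI: 5.557 lb; yield: glass divided by total = 97.83%.

Revised batch per 250.0 lb glaze:
  Li2CO3: 7.022 lb
  calcined alumina: 79.79 lb
  Pb3O4: 33.18 lb
  glass-grade sand: 135.6 lb
Total batch = 255.6 lb; LOI loss = 5.557 lb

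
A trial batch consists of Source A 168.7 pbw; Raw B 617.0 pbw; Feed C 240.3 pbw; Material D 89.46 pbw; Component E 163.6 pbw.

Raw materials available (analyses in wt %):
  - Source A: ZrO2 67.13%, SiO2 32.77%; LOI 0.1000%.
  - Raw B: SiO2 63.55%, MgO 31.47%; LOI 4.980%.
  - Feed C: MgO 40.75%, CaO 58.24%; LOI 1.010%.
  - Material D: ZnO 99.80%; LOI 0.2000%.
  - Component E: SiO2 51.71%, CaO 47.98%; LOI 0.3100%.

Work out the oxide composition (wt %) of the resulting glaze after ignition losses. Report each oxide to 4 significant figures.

All internal work holds full float precision all the way through. The intermediate values appear, with 4-significant-digit rounding, in the printout — every reported result is rounded once only. Derived quantities, which include the totals, five oxide percentages, ignition loss, glass mass, the yield, are computed at exact precision, as written in either problem or answer, starting from the weights at 1245 pbw of glass.
Oxide masses out of the charge:
  ZrO2: 168.7·0.6713 = 113.2 pbw
  ZnO: 89.46·0.9980 = 89.28 pbw
  SiO2: 168.7·0.3277 + 617.0·0.6355 + 163.6·0.5171 = 532.0 pbw
  MgO: 617.0·0.3147 + 240.3·0.4075 = 292.1 pbw
  CaO: 240.3·0.5824 + 163.6·0.4798 = 218.4 pbw
LOI: 168.7·0.001000 + 617.0·0.04980 + 240.3·0.01010 + 89.46·0.002000 + 163.6·0.003100 = 34.01 pbw
Net of LOI, the glass mass = 1279 − 34.01 = 1245 pbw (= the summed oxide contributions)
wt %: oxide over glass, times 100

Glass mass = 1245 pbw (batch 1279 − LOI 34.01).
Composition: ZrO2 9.096%, ZnO 7.171%, SiO2 42.73%, MgO 23.46%, CaO 17.55%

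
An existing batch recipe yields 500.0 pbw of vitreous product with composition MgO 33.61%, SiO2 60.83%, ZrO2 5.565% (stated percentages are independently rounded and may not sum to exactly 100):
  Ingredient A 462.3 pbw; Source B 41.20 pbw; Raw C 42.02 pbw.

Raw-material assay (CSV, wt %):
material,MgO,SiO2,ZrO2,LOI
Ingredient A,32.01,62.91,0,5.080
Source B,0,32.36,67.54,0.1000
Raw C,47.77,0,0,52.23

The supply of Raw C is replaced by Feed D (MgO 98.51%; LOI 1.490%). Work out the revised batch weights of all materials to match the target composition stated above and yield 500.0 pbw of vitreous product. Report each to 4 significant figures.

Revised batch per 500.0 pbw vitreous product:
  Ingredient A: 462.3 pbw
  Source B: 41.20 pbw
  Feed D: 20.38 pbw
Total batch = 523.9 pbw; LOI loss = 23.83 pbw

Intermediates are displayed with 4-significant-figure rounding between the steps; each numeric step holds exact precision in every operation — each reported number is rounded just once. The derived quantities (totals, the yield, ignition loss, glass mass, the three compositions) are rebuilt at full precision from the weighed amounts on 500.0 pbw of glass exactly as printed in question or answer.
Per-oxide target masses for 500.0 pbw vitreous product:
  MgO: 33.61% × 500.0 = 168.0 pbw
  SiO2: 60.83% × 500.0 = 304.2 pbw
  ZrO2: 5.565% × 500.0 = 27.82 pbw
Mass-balance tally per oxide using the reported weights, under the basis named above (sum by sum, the targets are met modulo rounding of the values):
  MgO: 462.3·0.3201 + 20.38·0.9851 = 168.1 pbw (target 168.0 pbw)
  SiO2: 462.3·0.6291 + 41.20·0.3236 = 304.2 pbw (target 304.2 pbw)
  ZrO2: 41.20·0.6754 = 27.83 pbw (target 27.82 pbw)
The glass-mass cross-check: the batch minus its LOI: 500.1 pbw (per-oxide target masses sum to 500.0 pbw; versus the stated basis of 500.0 pbw — any gap is answer rounding).
Batch grand total — Σ batch = 523.9 pbw; loss to ignition Σ batch·LOI = 23.83 pbw; the yield ratio, glass ÷ batch: 95.45%.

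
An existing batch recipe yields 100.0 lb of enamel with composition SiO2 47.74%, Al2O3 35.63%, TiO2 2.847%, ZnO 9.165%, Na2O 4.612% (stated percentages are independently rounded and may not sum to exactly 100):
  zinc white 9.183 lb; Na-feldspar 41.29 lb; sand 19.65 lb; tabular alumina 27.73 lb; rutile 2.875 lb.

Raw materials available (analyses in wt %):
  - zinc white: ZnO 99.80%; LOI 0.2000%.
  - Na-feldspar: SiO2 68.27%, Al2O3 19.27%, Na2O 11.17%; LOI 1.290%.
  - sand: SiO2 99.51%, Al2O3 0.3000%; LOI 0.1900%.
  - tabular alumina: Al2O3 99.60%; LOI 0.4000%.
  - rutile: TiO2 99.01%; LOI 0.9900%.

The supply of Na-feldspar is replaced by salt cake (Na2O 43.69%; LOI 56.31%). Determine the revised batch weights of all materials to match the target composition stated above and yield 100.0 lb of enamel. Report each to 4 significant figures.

Revised batch per 100.0 lb enamel:
  zinc white: 9.183 lb
  salt cake: 10.56 lb
  sand: 47.98 lb
  tabular alumina: 35.63 lb
  rutile: 2.875 lb
Total batch = 106.2 lb; LOI loss = 6.227 lb

Every computation keeps full precision at all times. Intermediates appear with 4-significant-figure rounding when written out. Every reported figure takes exactly one rounding; derived quantities (glass mass, the five compositions, LOI, yield, totals) are computed from the weighed amounts at 100.0 lb of glass at exact precision, as they appear in problem or answer.
Oxide-by-oxide targets in 100.0 lb enamel:
  SiO2: 47.74% × 100.0 = 47.74 lb
  Al2O3: 35.63% × 100.0 = 35.63 lb
  TiO2: 2.847% × 100.0 = 2.847 lb
  ZnO: 9.165% × 100.0 = 9.165 lb
  Na2O: 4.612% × 100.0 = 4.612 lb
Sums-versus-targets review working from each reported weight, versus the basis set out (oxide sums agree with the targets once rounding is allowed for):
  SiO2: 47.98·0.9951 = 47.74 lb (target 47.74 lb)
  Al2O3: 47.98·0.003000 + 35.63·0.9960 = 35.63 lb (target 35.63 lb)
  TiO2: 2.875·0.9901 = 2.847 lb (target 2.847 lb)
  ZnO: 9.183·0.9980 = 9.165 lb (target 9.165 lb)
  Na2O: 10.56·0.4369 = 4.614 lb (target 4.612 lb)
Auditing the glass mass value: whole batch net of LOI = 100.0 lb (targets for the oxides total 99.99 lb; with the basis standing at 100.0 lb — a pure rounding effect).
Total batch = Σ batch = 106.2 lb; loss to ignition Σ batch·LOI = 6.227 lb; yield: glass divided by total = 94.14%.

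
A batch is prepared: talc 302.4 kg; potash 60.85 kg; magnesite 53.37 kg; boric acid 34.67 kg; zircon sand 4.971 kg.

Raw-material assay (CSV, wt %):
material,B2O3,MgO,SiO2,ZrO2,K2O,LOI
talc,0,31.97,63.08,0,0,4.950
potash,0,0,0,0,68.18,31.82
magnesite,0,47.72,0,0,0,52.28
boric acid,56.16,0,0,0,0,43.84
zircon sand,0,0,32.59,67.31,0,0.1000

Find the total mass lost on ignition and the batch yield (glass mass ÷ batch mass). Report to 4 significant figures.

Working values are displayed rounded to 4 significant digits when written out; all internal work maintains full precision through every step. Each reported value receives exactly one rounding; the derived quantities, which include ignition loss, the totals, net glass mass, yield, the five compositions, are recomputed at full precision, as they appear in the problem or answer text, starting from the weights for 378.8 kg of glass.
Each material's LOI contribution:
  talc: 302.4 × 0.04950 = 14.97 kg
  potash: 60.85 × 0.3182 = 19.36 kg
  magnesite: 53.37 × 0.5228 = 27.90 kg
  boric acid: 34.67 × 0.4384 = 15.20 kg
  zircon sand: 4.971 × 0.001000 = 0.004971 kg
Total LOI = 77.44 kg
Glass = batch − LOI = 456.3 − 77.44 = 378.8 kg

LOI loss = 77.44 kg; glass = 378.8 kg; yield = 83.03%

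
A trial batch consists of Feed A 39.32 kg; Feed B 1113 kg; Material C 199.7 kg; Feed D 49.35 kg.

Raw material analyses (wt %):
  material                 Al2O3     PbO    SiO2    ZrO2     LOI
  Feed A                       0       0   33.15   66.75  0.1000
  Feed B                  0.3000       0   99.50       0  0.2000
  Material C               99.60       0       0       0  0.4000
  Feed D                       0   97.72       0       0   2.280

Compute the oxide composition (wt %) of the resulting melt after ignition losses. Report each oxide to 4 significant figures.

Glass mass = 1397 kg (batch 1401 − LOI 4.189).
Composition: Al2O3 14.47%, PbO 3.452%, SiO2 80.20%, ZrO2 1.879%

Working values appear, rounded to 4 significant digits, within the worked lines. All arithmetic runs at full float precision at each step; each reported result is rounded once only; derived quantities, including yield, totals, net glass mass, the four compositions, ignition loss, are rebuilt using the weight values on 1397 kg of glass at full float precision as they appear in the question or the answer.
Per-oxide mass from batch:
  Al2O3: 1113·0.003000 + 199.7·0.9960 = 202.2 kg
  PbO: 49.35·0.9772 = 48.22 kg
  SiO2: 39.32·0.3315 + 1113·0.9950 = 1120 kg
  ZrO2: 39.32·0.6675 = 26.25 kg
LOI: 39.32·0.001000 + 1113·0.002000 + 199.7·0.004000 + 49.35·0.02280 = 4.189 kg
Resulting glass, batch − LOI: 1401 − 4.189 = 1397 kg (the oxide masses sum to this)
each oxide over glass, ×100, is wt %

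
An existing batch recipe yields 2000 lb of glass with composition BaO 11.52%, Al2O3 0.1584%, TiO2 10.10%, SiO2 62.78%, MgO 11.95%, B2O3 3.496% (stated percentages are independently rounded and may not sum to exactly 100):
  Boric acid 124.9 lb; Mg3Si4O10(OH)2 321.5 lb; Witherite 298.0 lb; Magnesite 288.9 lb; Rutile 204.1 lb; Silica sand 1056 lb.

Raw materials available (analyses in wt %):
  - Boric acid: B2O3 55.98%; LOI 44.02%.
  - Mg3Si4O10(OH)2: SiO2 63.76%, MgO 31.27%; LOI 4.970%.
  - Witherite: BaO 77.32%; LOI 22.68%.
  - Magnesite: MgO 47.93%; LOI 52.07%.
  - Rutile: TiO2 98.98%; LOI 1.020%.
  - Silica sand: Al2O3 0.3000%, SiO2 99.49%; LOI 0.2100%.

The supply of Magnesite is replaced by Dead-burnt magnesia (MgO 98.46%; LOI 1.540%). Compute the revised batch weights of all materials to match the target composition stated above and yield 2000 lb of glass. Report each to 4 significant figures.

Every computation maintains exact precision end to end. Rounding to 4 significant digits governs every in-between result as printed — each reported result takes exactly one rounding — the derived quantities, which include glass mass, the six compositions, ignition loss, the totals, the yield, are rebuilt at full precision, exactly as printed in the question or the answer, starting from the weights per 2000 lb of glass.
Oxide mass targets, per 2000 lb glass:
  BaO: 11.52% × 2000 = 230.4 lb
  Al2O3: 0.1584% × 2000 = 3.168 lb
  TiO2: 10.10% × 2000 = 202.0 lb
  SiO2: 62.78% × 2000 = 1256 lb
  MgO: 11.95% × 2000 = 239.0 lb
  B2O3: 3.496% × 2000 = 69.92 lb
Verifying the oxide balance applying the batch weights above, against the basis in use (sums match the target masses within answer rounding):
  BaO: 298.0·0.7732 = 230.4 lb (target 230.4 lb)
  Al2O3: 1056·0.003000 = 3.168 lb (target 3.168 lb)
  TiO2: 204.1·0.9898 = 202.0 lb (target 202.0 lb)
  SiO2: 321.5·0.6376 + 1056·0.9949 = 1256 lb (target 1256 lb)
  MgO: 321.5·0.3127 + 140.6·0.9846 = 239.0 lb (target 239.0 lb)
  B2O3: 124.9·0.5598 = 69.92 lb (target 69.92 lb)
Auditing the glass mass value: the batch minus its LOI: 2000 lb (summing oxide targets gives 2000 lb; versus the stated basis of 2000 lb — deltas are rounding alone).
Whole-batch sum: Σ batch = 2145 lb; Σ batch·LOI gives LOI loss = 145.0 lb; yield = glass ÷ total batch = 93.24%.

Revised batch per 2000 lb glass:
  Boric acid: 124.9 lb
  Mg3Si4O10(OH)2: 321.5 lb
  Witherite: 298.0 lb
  Dead-burnt magnesia: 140.6 lb
  Rutile: 204.1 lb
  Silica sand: 1056 lb
Total batch = 2145 lb; LOI loss = 145.0 lb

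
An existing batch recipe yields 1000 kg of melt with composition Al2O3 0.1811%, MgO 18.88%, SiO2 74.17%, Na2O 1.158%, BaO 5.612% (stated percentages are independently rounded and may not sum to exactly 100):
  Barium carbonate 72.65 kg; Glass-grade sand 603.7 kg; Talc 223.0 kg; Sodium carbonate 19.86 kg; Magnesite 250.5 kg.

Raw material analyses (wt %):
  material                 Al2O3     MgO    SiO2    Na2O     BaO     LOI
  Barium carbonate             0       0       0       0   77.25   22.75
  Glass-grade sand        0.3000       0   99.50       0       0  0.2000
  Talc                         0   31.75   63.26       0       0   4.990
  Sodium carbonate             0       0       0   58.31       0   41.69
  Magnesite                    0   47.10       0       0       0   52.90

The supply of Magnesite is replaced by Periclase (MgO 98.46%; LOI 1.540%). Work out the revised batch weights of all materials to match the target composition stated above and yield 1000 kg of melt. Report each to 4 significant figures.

Revised batch per 1000 kg melt:
  Barium carbonate: 72.65 kg
  Glass-grade sand: 603.7 kg
  Talc: 223.0 kg
  Sodium carbonate: 19.86 kg
  Periclase: 119.9 kg
Total batch = 1039 kg; LOI loss = 38.99 kg

Mid-chain values appear (rounded to four significant figures) at each printed step — every computation keeps exact precision at every stage — a single rounding finalizes each reported value — the derived quantities (LOI, the totals, the yield, the five compositions, net glass mass) are carried at exact precision using the weight values per 1000 kg of glass as they appear in the question or the answer.
Target masses of each oxide per 1000 kg melt:
  Al2O3: 0.1811% × 1000 = 1.811 kg
  MgO: 18.88% × 1000 = 188.8 kg
  SiO2: 74.17% × 1000 = 741.7 kg
  Na2O: 1.158% × 1000 = 11.58 kg
  BaO: 5.612% × 1000 = 56.12 kg
Balance tally, oxide-wise, on the weights just shown, on the stated basis (each sum matches its target mass net of answer rounding effects):
  Al2O3: 603.7·0.003000 = 1.811 kg (target 1.811 kg)
  MgO: 223.0·0.3175 + 119.9·0.9846 = 188.9 kg (target 188.8 kg)
  SiO2: 603.7·0.9950 + 223.0·0.6326 = 741.8 kg (target 741.7 kg)
  Na2O: 19.86·0.5831 = 11.58 kg (target 11.58 kg)
  BaO: 72.65·0.7725 = 56.12 kg (target 56.12 kg)
Mass balance on the glass: net batch after ignition = 1000 kg (summing oxide targets gives 1000 kg; against the stated basis, 1000 kg — rounding explains the deltas).
Whole-batch sum: Σ batch = 1039 kg; Σ batch·LOI gives LOI loss = 38.99 kg; as yield: glass ÷ batch → 96.25%.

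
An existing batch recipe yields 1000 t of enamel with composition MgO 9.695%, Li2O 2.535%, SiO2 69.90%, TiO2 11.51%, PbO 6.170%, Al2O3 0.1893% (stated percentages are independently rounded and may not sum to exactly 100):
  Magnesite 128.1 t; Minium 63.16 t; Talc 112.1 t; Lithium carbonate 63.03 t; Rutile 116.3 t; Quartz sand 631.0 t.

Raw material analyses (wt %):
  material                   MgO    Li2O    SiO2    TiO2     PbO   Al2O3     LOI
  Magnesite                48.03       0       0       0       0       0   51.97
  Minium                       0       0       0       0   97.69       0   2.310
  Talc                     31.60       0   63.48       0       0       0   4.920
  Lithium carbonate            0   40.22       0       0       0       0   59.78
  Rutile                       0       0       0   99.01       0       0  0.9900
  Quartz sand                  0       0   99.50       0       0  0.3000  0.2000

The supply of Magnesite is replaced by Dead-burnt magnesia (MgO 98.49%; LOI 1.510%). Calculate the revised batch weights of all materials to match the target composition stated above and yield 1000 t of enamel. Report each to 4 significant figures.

Intermediates appear, rounded to 4 significant digits, alongside each step. Each numeric step keeps full precision at each step; each reported figure is rounded once only. The derived quantities (yield, net glass mass, totals, the six compositions, LOI) are re-derived at full float precision starting from the weights at 1000 t of glass precisely as stated by the question or the answer.
Target masses of each oxide per 1000 t enamel:
  MgO: 9.695% × 1000 = 96.95 t
  Li2O: 2.535% × 1000 = 25.35 t
  SiO2: 69.90% × 1000 = 699.0 t
  TiO2: 11.51% × 1000 = 115.1 t
  PbO: 6.170% × 1000 = 61.70 t
  Al2O3: 0.1893% × 1000 = 1.893 t
Sums-versus-targets review with the batch weights as given, per the basis as stated (every target is met by its sum modulo rounding of the values):
  MgO: 62.47·0.9849 + 112.1·0.3160 = 96.95 t (target 96.95 t)
  Li2O: 63.03·0.4022 = 25.35 t (target 25.35 t)
  SiO2: 112.1·0.6348 + 631.0·0.9950 = 699.0 t (target 699.0 t)
  TiO2: 116.3·0.9901 = 115.1 t (target 115.1 t)
  PbO: 63.16·0.9769 = 61.70 t (target 61.70 t)
  Al2O3: 631.0·0.003000 = 1.893 t (target 1.893 t)
Glass mass check: Σ batch − LOI loss = 1000 t (the Σ of target masses is 1000 t; against the stated basis, 1000 t — a pure rounding effect).
Total batch = Σ batch = 1048 t; LOI loss = Σ batch·LOI = 48.01 t; the yield ratio, glass ÷ batch: 95.42%.

Revised batch per 1000 t enamel:
  Dead-burnt magnesia: 62.47 t
  Minium: 63.16 t
  Talc: 112.1 t
  Lithium carbonate: 63.03 t
  Rutile: 116.3 t
  Quartz sand: 631.0 t
Total batch = 1048 t; LOI loss = 48.01 t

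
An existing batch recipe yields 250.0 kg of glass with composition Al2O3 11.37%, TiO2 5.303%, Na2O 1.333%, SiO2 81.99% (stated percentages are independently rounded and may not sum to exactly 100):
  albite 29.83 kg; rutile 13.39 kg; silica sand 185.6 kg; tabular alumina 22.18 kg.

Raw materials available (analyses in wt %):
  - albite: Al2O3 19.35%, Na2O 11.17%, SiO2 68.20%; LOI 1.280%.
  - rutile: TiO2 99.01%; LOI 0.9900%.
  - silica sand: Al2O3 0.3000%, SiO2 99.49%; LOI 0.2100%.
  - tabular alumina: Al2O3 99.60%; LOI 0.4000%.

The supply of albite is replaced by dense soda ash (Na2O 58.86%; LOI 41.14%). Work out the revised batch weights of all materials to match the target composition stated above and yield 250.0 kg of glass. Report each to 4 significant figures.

Rounding to 4 significant digits governs each in-between result as printed — all arithmetic carries full precision through every step. Each reported figure includes exactly one rounding. All derived quantities, which include ignition loss, the yield, four oxide percentages, totals, glass mass, are rebuilt at exact precision, as quoted within either problem or answer, from the batch weights for 250.0 kg of glass.
Oxide mass targets, per 250.0 kg glass:
  Al2O3: 11.37% × 250.0 = 28.42 kg
  TiO2: 5.303% × 250.0 = 13.26 kg
  Na2O: 1.333% × 250.0 = 3.332 kg
  SiO2: 81.99% × 250.0 = 205.0 kg
Sums-versus-targets review from the weights as reported, versus the basis set out (target by target, the sums agree up to rounding of the answer):
  Al2O3: 206.0·0.003000 + 27.92·0.9960 = 28.43 kg (target 28.42 kg)
  TiO2: 13.39·0.9901 = 13.26 kg (target 13.26 kg)
  Na2O: 5.662·0.5886 = 3.333 kg (target 3.332 kg)
  SiO2: 206.0·0.9949 = 204.9 kg (target 205.0 kg)
Glass-mass closure: total batch − LOI = 250.0 kg (the Σ of target masses is 250.0 kg; against the stated basis, 250.0 kg — a pure rounding effect).
Total batch = Σ batch = 253.0 kg; ignition loss, Σ(batch × LOI) = 3.006 kg; yield = glass ÷ total batch = 98.81%.

Revised batch per 250.0 kg glass:
  dense soda ash: 5.662 kg
  rutile: 13.39 kg
  silica sand: 206.0 kg
  tabular alumina: 27.92 kg
Total batch = 253.0 kg; LOI loss = 3.006 kg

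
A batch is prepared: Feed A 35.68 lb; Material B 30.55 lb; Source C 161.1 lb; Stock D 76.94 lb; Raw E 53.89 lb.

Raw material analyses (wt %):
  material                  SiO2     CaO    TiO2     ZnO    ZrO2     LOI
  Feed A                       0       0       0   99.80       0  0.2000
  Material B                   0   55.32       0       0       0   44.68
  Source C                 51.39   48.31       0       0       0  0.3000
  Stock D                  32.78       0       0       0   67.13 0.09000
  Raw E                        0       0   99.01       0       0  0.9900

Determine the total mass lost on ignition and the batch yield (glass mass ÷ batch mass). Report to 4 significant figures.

Every computation holds full float precision at all times; rounding to 4 significant figures governs every mid-chain value as displayed. Every reported number takes just one rounding — all derived quantities are re-derived at full precision (five oxide percentages, LOI, the totals, net glass mass, yield) using the weight values per 343.4 lb of glass as written in problem or answer.
LOI of each material in turn:
  Feed A: 35.68 × 0.002000 = 0.07136 lb
  Material B: 30.55 × 0.4468 = 13.65 lb
  Source C: 161.1 × 0.003000 = 0.4833 lb
  Stock D: 76.94 × 9.000e-04 = 0.06925 lb
  Raw E: 53.89 × 0.009900 = 0.5335 lb
Total LOI = 14.81 lb
Glass = batch − LOI = 358.2 − 14.81 = 343.4 lb

LOI loss = 14.81 lb; glass = 343.4 lb; yield = 95.87%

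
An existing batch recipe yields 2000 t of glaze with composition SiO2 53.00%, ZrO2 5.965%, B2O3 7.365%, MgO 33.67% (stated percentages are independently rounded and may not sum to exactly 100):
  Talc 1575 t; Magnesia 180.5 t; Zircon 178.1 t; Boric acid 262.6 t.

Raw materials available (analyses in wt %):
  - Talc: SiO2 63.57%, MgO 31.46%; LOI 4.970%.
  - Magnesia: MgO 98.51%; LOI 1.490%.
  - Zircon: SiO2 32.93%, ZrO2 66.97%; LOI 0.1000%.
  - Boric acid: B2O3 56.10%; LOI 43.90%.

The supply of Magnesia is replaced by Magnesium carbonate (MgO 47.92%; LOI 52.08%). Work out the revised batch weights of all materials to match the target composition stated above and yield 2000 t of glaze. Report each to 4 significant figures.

Revised batch per 2000 t glaze:
  Talc: 1575 t
  Magnesium carbonate: 371.1 t
  Zircon: 178.1 t
  Boric acid: 262.6 t
Total batch = 2387 t; LOI loss = 387.0 t

Working values are displayed rounded to four significant figures — the whole derivation keeps full float precision through the solve. Each reported number undergoes a single rounding — derived quantities (yield, four oxide percentages, totals, LOI, net glass mass) are re-derived starting from the weights per 2000 t of glass at exact precision, as quoted within question or answer.
The oxide mass targets at 2000 t glaze:
  SiO2: 53.00% × 2000 = 1060 t
  ZrO2: 5.965% × 2000 = 119.3 t
  B2O3: 7.365% × 2000 = 147.3 t
  MgO: 33.67% × 2000 = 673.4 t
Balance tally, oxide-wise, per the reported batch figures, against the basis in use (sum by sum, the targets are met modulo rounding of the values):
  SiO2: 1575·0.6357 + 178.1·0.3293 = 1060 t (target 1060 t)
  ZrO2: 178.1·0.6697 = 119.3 t (target 119.3 t)
  B2O3: 262.6·0.5610 = 147.3 t (target 147.3 t)
  MgO: 1575·0.3146 + 371.1·0.4792 = 673.3 t (target 673.4 t)
Mass balance on the glass: whole batch net of LOI = 2000 t (targets for the oxides total 2000 t; basis as stated: 2000 t — rounding explains the deltas).
Batch grand total — Σ batch = 2387 t; the LOI term Σ batch·LOI equals 387.0 t; yield = glass ÷ total batch = 83.79%.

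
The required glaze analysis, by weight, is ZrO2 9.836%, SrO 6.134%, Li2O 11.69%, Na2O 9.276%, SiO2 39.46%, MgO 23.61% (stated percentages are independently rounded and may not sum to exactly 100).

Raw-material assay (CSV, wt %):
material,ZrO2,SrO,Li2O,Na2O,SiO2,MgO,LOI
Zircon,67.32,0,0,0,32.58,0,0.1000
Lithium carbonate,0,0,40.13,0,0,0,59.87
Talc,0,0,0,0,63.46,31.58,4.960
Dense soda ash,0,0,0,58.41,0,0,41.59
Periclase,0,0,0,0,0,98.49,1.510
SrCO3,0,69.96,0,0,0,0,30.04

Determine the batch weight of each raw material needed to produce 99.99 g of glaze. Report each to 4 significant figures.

All arithmetic holds full float precision through every step; intermediates are shown with 4-significant-figure rounding at each printed step. Each reported value receives exactly one rounding — the derived quantities (glass mass, six oxide percentages, the totals, LOI, the yield) are recomputed from the batch weights for 99.99 g of glass at exact precision, as given in the question or the answer.
Target masses of each oxide per 99.99 g glaze:
  ZrO2: 9.836% × 99.99 = 9.835 g
  SrO: 6.134% × 99.99 = 6.133 g
  Li2O: 11.69% × 99.99 = 11.69 g
  Na2O: 9.276% × 99.99 = 9.275 g
  SiO2: 39.46% × 99.99 = 39.46 g
  MgO: 23.61% × 99.99 = 23.61 g
Checking each oxide sum per the reported batch figures, relative to the basis at hand (oxide sums agree with the targets inside rounding margins):
  ZrO2: 14.61·0.6732 = 9.835 g (target 9.835 g)
  SrO: 8.767·0.6996 = 6.133 g (target 6.133 g)
  Li2O: 29.13·0.4013 = 11.69 g (target 11.69 g)
  Na2O: 15.88·0.5841 = 9.276 g (target 9.275 g)
  SiO2: 14.61·0.3258 + 54.67·0.6346 = 39.45 g (target 39.46 g)
  MgO: 54.67·0.3158 + 6.439·0.9849 = 23.61 g (target 23.61 g)
Glass-mass closure: Σ batch − LOI loss = 99.99 g (the Σ of target masses is 100.0 g; versus the stated basis of 99.99 g — differing by rounding only).
Batch total: Σ batch = 129.5 g; Σ batch·LOI gives LOI loss = 29.50 g; yield: glass divided by total = 77.22%.

Batch per 99.99 g glaze:
  Zircon: 14.61 g
  Lithium carbonate: 29.13 g
  Talc: 54.67 g
  Dense soda ash: 15.88 g
  Periclase: 6.439 g
  SrCO3: 8.767 g
Total batch = 129.5 g; LOI loss = 29.50 g; yield = 77.22%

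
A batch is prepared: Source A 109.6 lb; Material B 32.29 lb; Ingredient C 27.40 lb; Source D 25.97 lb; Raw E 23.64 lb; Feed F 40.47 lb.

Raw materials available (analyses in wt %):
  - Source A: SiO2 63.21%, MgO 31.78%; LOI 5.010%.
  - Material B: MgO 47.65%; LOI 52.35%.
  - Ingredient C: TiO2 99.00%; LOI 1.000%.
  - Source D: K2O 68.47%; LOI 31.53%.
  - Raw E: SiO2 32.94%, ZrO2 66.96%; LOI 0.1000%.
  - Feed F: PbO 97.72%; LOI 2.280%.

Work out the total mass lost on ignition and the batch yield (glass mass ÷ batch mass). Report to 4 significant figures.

LOI loss = 31.80 lb; glass = 227.6 lb; yield = 87.74%

Every computation runs at full float precision at each step. Mid-chain values are printed, rounded to four significant figures, between the steps — each reported result is rounded a single time — the derived quantities (totals, net glass mass, ignition loss, the yield, the six compositions) are re-derived from the weighed amounts at 227.6 lb of glass at full precision, as given in the question or the answer.
Material-by-material LOI:
  Source A: 109.6 × 0.05010 = 5.491 lb
  Material B: 32.29 × 0.5235 = 16.90 lb
  Ingredient C: 27.40 × 0.01000 = 0.2740 lb
  Source D: 25.97 × 0.3153 = 8.188 lb
  Raw E: 23.64 × 0.001000 = 0.02364 lb
  Feed F: 40.47 × 0.02280 = 0.9227 lb
Total LOI = 31.80 lb
Glass = batch − LOI = 259.4 − 31.80 = 227.6 lb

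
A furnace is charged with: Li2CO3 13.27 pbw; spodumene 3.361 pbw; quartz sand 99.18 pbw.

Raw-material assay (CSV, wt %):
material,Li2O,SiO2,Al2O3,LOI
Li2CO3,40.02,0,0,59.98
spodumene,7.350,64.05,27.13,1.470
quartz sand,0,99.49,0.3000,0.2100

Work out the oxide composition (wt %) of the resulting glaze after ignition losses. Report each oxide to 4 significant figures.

Intermediates are shown, rounded to 4 significant digits, at each printed step — all arithmetic keeps full precision from start to finish; each reported value undergoes a single rounding; all derived quantities (the totals, yield, ignition loss, three oxide percentages, net glass mass) are re-derived at full precision from the batch weights for 107.6 pbw of glass, as given in problem or answer.
Delivered oxide masses:
  Li2O: 13.27·0.4002 + 3.361·0.07350 = 5.558 pbw
  SiO2: 3.361·0.6405 + 99.18·0.9949 = 100.8 pbw
  Al2O3: 3.361·0.2713 + 99.18·0.003000 = 1.209 pbw
LOI: 13.27·0.5998 + 3.361·0.01470 + 99.18·0.002100 = 8.217 pbw
Glass = total batch minus LOI = 115.8 − 8.217 = 107.6 pbw (equal to the oxide-mass sum)
percent share: oxide ÷ glass, ×100

Glass mass = 107.6 pbw (batch 115.8 − LOI 8.217).
Composition: Li2O 5.165%, SiO2 93.71%, Al2O3 1.124%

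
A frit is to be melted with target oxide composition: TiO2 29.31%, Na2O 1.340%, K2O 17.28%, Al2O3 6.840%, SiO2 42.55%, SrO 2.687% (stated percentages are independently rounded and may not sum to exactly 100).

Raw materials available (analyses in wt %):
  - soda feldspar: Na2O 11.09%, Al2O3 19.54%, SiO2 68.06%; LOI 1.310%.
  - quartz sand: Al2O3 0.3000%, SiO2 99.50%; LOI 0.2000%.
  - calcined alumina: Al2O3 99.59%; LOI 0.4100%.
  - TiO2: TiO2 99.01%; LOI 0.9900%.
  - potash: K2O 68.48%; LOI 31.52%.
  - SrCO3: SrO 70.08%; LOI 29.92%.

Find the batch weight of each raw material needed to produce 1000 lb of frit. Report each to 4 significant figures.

Intermediates are printed rounded to four significant digits when written out. The whole derivation keeps full float precision from start to finish; each reported value is rounded a single time; derived quantities (the totals, net glass mass, ignition loss, six oxide percentages, the yield) are re-derived from the batch weights on 1000 lb of glass at full precision as they appear in question or answer.
Per-oxide target masses for 1000 lb frit:
  TiO2: 29.31% × 1000 = 293.1 lb
  Na2O: 1.340% × 1000 = 13.40 lb
  K2O: 17.28% × 1000 = 172.8 lb
  Al2O3: 6.840% × 1000 = 68.40 lb
  SiO2: 42.55% × 1000 = 425.5 lb
  SrO: 2.687% × 1000 = 26.87 lb
Sums-versus-targets review from the weights as reported, against the basis in use (every target is met by its sum exact up to rounding of places):
  TiO2: 296.0·0.9901 = 293.1 lb (target 293.1 lb)
  Na2O: 120.8·0.1109 = 13.40 lb (target 13.40 lb)
  K2O: 252.3·0.6848 = 172.8 lb (target 172.8 lb)
  Al2O3: 120.8·0.1954 + 345.0·0.003000 + 43.94·0.9959 = 68.40 lb (target 68.40 lb)
  SiO2: 120.8·0.6806 + 345.0·0.9950 = 425.5 lb (target 425.5 lb)
  SrO: 38.34·0.7008 = 26.87 lb (target 26.87 lb)
Glass-mass closure: net batch after ignition = 1000 lb (per-oxide target masses sum to 1000 lb; against the stated basis, 1000 lb — any gap is answer rounding).
Adding the batch up: Σ batch = 1096 lb; the LOI term Σ batch·LOI equals 96.38 lb; as yield: glass ÷ batch → 91.21%.

Batch per 1000 lb frit:
  soda feldspar: 120.8 lb
  quartz sand: 345.0 lb
  calcined alumina: 43.94 lb
  TiO2: 296.0 lb
  potash: 252.3 lb
  SrCO3: 38.34 lb
Total batch = 1096 lb; LOI loss = 96.38 lb; yield = 91.21%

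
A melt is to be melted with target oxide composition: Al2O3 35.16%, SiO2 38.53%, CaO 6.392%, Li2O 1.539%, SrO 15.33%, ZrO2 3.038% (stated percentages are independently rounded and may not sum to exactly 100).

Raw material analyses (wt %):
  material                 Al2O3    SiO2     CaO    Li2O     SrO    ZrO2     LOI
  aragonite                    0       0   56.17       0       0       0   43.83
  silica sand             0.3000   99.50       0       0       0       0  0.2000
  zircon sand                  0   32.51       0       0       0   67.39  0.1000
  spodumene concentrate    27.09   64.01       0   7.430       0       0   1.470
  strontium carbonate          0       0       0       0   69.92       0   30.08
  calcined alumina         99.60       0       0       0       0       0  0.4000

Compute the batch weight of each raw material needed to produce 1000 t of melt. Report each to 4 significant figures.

Batch per 1000 t melt:
  aragonite: 113.8 t
  silica sand: 239.3 t
  zircon sand: 45.08 t
  spodumene concentrate: 207.1 t
  strontium carbonate: 219.3 t
  calcined alumina: 296.0 t
Total batch = 1121 t; LOI loss = 120.6 t; yield = 89.24%

Working values appear (rounded to four significant digits) in the printout. Exact precision is carried at all times — each reported number takes a single rounding — the derived quantities (ignition loss, yield, net glass mass, six oxide percentages, the totals) are carried in exact precision using the weight values per 1000 t of glass, exactly as shown in question or answer.
Target oxide masses per 1000 t melt:
  Al2O3: 35.16% × 1000 = 351.6 t
  SiO2: 38.53% × 1000 = 385.3 t
  CaO: 6.392% × 1000 = 63.92 t
  Li2O: 1.539% × 1000 = 15.39 t
  SrO: 15.33% × 1000 = 153.3 t
  ZrO2: 3.038% × 1000 = 30.38 t
Balance tally, oxide-wise, with the batch weights as given, versus the basis set out (target by target, the sums agree within answer rounding):
  Al2O3: 239.3·0.003000 + 207.1·0.2709 + 296.0·0.9960 = 351.6 t (target 351.6 t)
  SiO2: 239.3·0.9950 + 45.08·0.3251 + 207.1·0.6401 = 385.3 t (target 385.3 t)
  CaO: 113.8·0.5617 = 63.92 t (target 63.92 t)
  Li2O: 207.1·0.07430 = 15.39 t (target 15.39 t)
  SrO: 219.3·0.6992 = 153.3 t (target 153.3 t)
  ZrO2: 45.08·0.6739 = 30.38 t (target 30.38 t)
Glass-mass sanity pass: Σ batch − LOI loss = 1000 t (the targets, summed, come to 999.9 t; against the stated basis, 1000 t — any gap is answer rounding).
Whole-batch sum: Σ batch = 1121 t; LOI removed, Σ of batch·LOI: 120.6 t; yield = glass ÷ total batch = 89.24%.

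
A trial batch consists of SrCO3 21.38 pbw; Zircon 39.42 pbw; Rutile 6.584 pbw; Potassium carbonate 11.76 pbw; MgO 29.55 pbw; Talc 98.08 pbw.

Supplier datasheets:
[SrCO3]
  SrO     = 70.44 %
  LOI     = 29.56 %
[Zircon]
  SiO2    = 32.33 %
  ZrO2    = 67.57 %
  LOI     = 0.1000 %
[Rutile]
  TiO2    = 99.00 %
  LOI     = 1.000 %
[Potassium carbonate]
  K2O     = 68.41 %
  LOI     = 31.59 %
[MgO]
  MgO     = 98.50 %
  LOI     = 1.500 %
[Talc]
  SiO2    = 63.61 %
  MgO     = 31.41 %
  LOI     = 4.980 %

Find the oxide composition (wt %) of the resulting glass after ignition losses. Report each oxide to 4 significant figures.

Rounding to 4 significant digits governs every intermediate as displayed — each numeric step runs at full precision through the solve. Every reported value undergoes a single rounding. All derived quantities are carried from the batch weights for 191.3 pbw of glass at full float precision (the totals, ignition loss, the yield, net glass mass, the six compositions), exactly as shown in question or answer.
What the batch supplies per oxide:
  K2O: 11.76·0.6841 = 8.045 pbw
  SiO2: 39.42·0.3233 + 98.08·0.6361 = 75.13 pbw
  MgO: 29.55·0.9850 + 98.08·0.3141 = 59.91 pbw
  TiO2: 6.584·0.9900 = 6.518 pbw
  SrO: 21.38·0.7044 = 15.06 pbw
  ZrO2: 39.42·0.6757 = 26.64 pbw
LOI: 21.38·0.2956 + 39.42·0.001000 + 6.584·0.01000 + 11.76·0.3159 + 29.55·0.01500 + 98.08·0.04980 = 15.47 pbw
Net of LOI, the glass mass = 206.8 − 15.47 = 191.3 pbw (consistent with Σ oxide mass)
wt % = 100 × oxide mass / glass mass

Glass mass = 191.3 pbw (batch 206.8 − LOI 15.47).
Composition: K2O 4.205%, SiO2 39.27%, MgO 31.32%, TiO2 3.407%, SrO 7.872%, ZrO2 13.92%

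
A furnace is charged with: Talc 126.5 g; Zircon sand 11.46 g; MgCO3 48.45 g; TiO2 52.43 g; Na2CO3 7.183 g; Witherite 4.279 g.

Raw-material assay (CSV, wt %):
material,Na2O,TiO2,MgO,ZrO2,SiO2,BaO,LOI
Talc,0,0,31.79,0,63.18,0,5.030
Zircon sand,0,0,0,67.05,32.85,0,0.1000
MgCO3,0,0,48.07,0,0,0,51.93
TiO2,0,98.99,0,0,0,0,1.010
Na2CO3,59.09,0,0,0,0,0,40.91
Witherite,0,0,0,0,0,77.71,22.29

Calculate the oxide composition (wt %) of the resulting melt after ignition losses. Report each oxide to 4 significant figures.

Intermediates are shown rounded to 4 significant figures across the worked steps. Each numeric step runs at exact precision in every operation. Each reported value sees exactly one rounding; the derived quantities (the totals, ignition loss, six oxide percentages, the yield, net glass mass) are carried in full precision using the weight values at 214.3 g of glass precisely as stated by the question or the answer.
Oxide-by-oxide delivered mass:
  Na2O: 7.183·0.5909 = 4.244 g
  TiO2: 52.43·0.9899 = 51.90 g
  MgO: 126.5·0.3179 + 48.45·0.4807 = 63.50 g
  ZrO2: 11.46·0.6705 = 7.684 g
  SiO2: 126.5·0.6318 + 11.46·0.3285 = 83.69 g
  BaO: 4.279·0.7771 = 3.325 g
LOI: 126.5·0.05030 + 11.46·0.001000 + 48.45·0.5193 + 52.43·0.01010 + 7.183·0.4091 + 4.279·0.2229 = 35.96 g
The glass mass, total less LOI, = 250.3 − 35.96 = 214.3 g (equal to the oxide-mass sum)
each oxide over glass, ×100, is wt %

Glass mass = 214.3 g (batch 250.3 − LOI 35.96).
Composition: Na2O 1.980%, TiO2 24.21%, MgO 29.63%, ZrO2 3.585%, SiO2 39.04%, BaO 1.551%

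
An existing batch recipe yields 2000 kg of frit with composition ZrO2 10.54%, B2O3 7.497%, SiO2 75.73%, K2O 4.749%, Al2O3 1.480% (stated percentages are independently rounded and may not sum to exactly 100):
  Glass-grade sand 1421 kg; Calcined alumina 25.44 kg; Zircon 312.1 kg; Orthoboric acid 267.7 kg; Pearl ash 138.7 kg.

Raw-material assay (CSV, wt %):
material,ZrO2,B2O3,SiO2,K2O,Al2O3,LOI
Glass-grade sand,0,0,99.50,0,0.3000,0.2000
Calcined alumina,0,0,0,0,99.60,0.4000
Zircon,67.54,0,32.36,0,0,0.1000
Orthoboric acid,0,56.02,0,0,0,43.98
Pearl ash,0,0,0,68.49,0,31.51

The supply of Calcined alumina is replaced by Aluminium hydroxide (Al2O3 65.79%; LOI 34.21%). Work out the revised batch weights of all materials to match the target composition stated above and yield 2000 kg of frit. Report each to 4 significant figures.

Revised batch per 2000 kg frit:
  Glass-grade sand: 1421 kg
  Aluminium hydroxide: 38.51 kg
  Zircon: 312.1 kg
  Orthoboric acid: 267.7 kg
  Pearl ash: 138.7 kg
Total batch = 2178 kg; LOI loss = 177.8 kg

Working values appear, with 4-significant-figure rounding, as written. Full precision is carried through the solve. Each reported number takes a single rounding; all derived quantities, which include yield, LOI, the five compositions, the totals, net glass mass, are re-derived in full precision, as given in question or answer, from the weighed amounts at 2000 kg of glass.
Target oxide masses per 2000 kg frit:
  ZrO2: 10.54% × 2000 = 210.8 kg
  B2O3: 7.497% × 2000 = 149.9 kg
  SiO2: 75.73% × 2000 = 1515 kg
  K2O: 4.749% × 2000 = 94.98 kg
  Al2O3: 1.480% × 2000 = 29.60 kg
Per-oxide balance check from the weights as reported, under the basis named above (summed amounts equal target values within answer rounding):
  ZrO2: 312.1·0.6754 = 210.8 kg (target 210.8 kg)
  B2O3: 267.7·0.5602 = 150.0 kg (target 149.9 kg)
  SiO2: 1421·0.9950 + 312.1·0.3236 = 1515 kg (target 1515 kg)
  K2O: 138.7·0.6849 = 95.00 kg (target 94.98 kg)
  Al2O3: 1421·0.003000 + 38.51·0.6579 = 29.60 kg (target 29.60 kg)
Auditing the glass mass value: whole batch net of LOI = 2000 kg (per-oxide target masses sum to 2000 kg; the stated basis being 2000 kg — gaps are rounding artifacts).
Total batch = Σ batch = 2178 kg; loss to ignition Σ batch·LOI = 177.8 kg; glass ÷ batch gives a yield of 91.84%.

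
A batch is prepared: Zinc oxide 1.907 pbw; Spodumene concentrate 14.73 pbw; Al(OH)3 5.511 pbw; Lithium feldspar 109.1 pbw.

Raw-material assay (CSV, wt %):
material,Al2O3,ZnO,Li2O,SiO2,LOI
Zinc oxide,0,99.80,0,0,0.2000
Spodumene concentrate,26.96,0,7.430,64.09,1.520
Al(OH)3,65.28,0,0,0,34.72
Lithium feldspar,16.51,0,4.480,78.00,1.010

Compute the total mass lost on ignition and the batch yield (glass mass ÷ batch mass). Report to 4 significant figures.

LOI loss = 3.243 pbw; glass = 128.0 pbw; yield = 97.53%

The intermediate values appear, rounded to 4 significant figures, alongside each step; every computation keeps full precision at all times. A single rounding finalizes each reported result. The derived quantities are computed from the weighed amounts at 128.0 pbw of glass in exact precision (LOI, totals, glass mass, the four compositions, the yield) as set out in problem or answer.
Ignition loss by material:
  Zinc oxide: 1.907 × 0.002000 = 0.003814 pbw
  Spodumene concentrate: 14.73 × 0.01520 = 0.2239 pbw
  Al(OH)3: 5.511 × 0.3472 = 1.913 pbw
  Lithium feldspar: 109.1 × 0.01010 = 1.102 pbw
Total LOI = 3.243 pbw
Glass = batch − LOI = 131.2 − 3.243 = 128.0 pbw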